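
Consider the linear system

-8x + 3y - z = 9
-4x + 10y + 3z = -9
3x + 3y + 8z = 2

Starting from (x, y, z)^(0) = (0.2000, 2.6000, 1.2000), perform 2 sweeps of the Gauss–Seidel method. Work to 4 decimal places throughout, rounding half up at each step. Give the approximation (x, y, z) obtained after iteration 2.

(-1.7525, -1.8650, 1.6066)

Iteration 1:
  x = (9 - (3)·2.6000 - (-1)·1.2000) / (-8) = -0.3000
  y = (-9 - (-4)·-0.3000 - (3)·1.2000) / (10) = -1.3800
  z = (2 - (3)·-0.3000 - (3)·-1.3800) / (8) = 0.8800
Iteration 2:
  x = (9 - (3)·-1.3800 - (-1)·0.8800) / (-8) = -1.7525
  y = (-9 - (-4)·-1.7525 - (3)·0.8800) / (10) = -1.8650
  z = (2 - (3)·-1.7525 - (3)·-1.8650) / (8) = 1.6066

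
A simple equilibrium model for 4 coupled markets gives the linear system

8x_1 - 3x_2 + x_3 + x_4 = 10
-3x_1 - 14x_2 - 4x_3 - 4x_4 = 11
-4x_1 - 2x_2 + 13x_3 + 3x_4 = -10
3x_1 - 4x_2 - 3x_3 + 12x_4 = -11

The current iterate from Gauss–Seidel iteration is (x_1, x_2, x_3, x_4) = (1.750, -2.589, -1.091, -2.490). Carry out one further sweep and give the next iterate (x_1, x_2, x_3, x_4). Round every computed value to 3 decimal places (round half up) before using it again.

(0.727, 0.082, 0.042, -1.061)

One sweep:
  x_1 = (10 - (-3)·-2.589 - (1)·-1.091 - (1)·-2.490) / (8) = 0.727
  x_2 = (11 - (-3)·0.727 - (-4)·-1.091 - (-4)·-2.490) / (-14) = 0.082
  x_3 = (-10 - (-4)·0.727 - (-2)·0.082 - (3)·-2.490) / (13) = 0.042
  x_4 = (-11 - (3)·0.727 - (-4)·0.082 - (-3)·0.042) / (12) = -1.061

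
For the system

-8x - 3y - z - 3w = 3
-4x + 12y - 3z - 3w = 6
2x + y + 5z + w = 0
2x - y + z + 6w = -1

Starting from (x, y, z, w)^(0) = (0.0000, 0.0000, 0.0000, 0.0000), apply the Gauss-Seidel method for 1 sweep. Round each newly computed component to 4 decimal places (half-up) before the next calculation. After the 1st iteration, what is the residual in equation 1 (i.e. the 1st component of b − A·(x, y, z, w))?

1.2249

Iteration 1:
  x = (3 - (-3)·0.0000 - (-1)·0.0000 - (-3)·0.0000) / (-8) = -0.3750
  y = (6 - (-4)·-0.3750 - (-3)·0.0000 - (-3)·0.0000) / (12) = 0.3750
  z = (0 - (2)·-0.3750 - (1)·0.3750 - (1)·0.0000) / (5) = 0.0750
  w = (-1 - (2)·-0.3750 - (-1)·0.3750 - (1)·0.0750) / (6) = 0.0083
Residual b − A·x = (1.2249, 0.2499, -0.0083, 0.0002)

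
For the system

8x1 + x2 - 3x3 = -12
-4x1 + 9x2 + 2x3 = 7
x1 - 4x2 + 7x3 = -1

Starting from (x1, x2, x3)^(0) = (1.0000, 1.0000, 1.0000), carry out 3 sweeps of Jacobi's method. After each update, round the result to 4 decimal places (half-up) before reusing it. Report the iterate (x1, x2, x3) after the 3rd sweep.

Iteration 1:
  x1 = (-12 - (1)·1.0000 - (-3)·1.0000) / (8) = -1.2500
  x2 = (7 - (-4)·1.0000 - (2)·1.0000) / (9) = 1.0000
  x3 = (-1 - (1)·1.0000 - (-4)·1.0000) / (7) = 0.2857
Iteration 2:
  x1 = (-12 - (1)·1.0000 - (-3)·0.2857) / (8) = -1.5179
  x2 = (7 - (-4)·-1.2500 - (2)·0.2857) / (9) = 0.1587
  x3 = (-1 - (1)·-1.2500 - (-4)·1.0000) / (7) = 0.6071
Iteration 3:
  x1 = (-12 - (1)·0.1587 - (-3)·0.6071) / (8) = -1.2922
  x2 = (7 - (-4)·-1.5179 - (2)·0.6071) / (9) = -0.0318
  x3 = (-1 - (1)·-1.5179 - (-4)·0.1587) / (7) = 0.1647

(-1.2922, -0.0318, 0.1647)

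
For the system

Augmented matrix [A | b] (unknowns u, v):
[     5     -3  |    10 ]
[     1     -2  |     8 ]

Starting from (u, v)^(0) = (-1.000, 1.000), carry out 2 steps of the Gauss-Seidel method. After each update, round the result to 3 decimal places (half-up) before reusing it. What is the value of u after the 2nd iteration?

0.380

Iteration 1:
  u = (10 - (-3)·1.000) / (5) = 2.600
  v = (8 - (1)·2.600) / (-2) = -2.700
Iteration 2:
  u = (10 - (-3)·-2.700) / (5) = 0.380
  v = (8 - (1)·0.380) / (-2) = -3.810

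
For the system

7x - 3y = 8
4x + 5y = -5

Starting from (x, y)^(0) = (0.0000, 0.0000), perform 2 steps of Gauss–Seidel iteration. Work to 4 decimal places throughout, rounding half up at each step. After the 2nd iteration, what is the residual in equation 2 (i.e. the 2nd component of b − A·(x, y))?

-0.0001

Iteration 1:
  x = (8 - (-3)·0.0000) / (7) = 1.1429
  y = (-5 - (4)·1.1429) / (5) = -1.9143
Iteration 2:
  x = (8 - (-3)·-1.9143) / (7) = 0.3224
  y = (-5 - (4)·0.3224) / (5) = -1.2579
Residual b − A·x = (1.9695, -0.0001)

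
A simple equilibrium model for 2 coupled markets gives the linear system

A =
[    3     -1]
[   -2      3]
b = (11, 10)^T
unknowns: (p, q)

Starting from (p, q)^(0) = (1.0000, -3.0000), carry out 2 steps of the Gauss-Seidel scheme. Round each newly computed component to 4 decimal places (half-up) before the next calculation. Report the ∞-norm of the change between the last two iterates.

Iteration 1:
  p = (11 - (-1)·-3.0000) / (3) = 2.6667
  q = (10 - (-2)·2.6667) / (3) = 5.1111
Iteration 2:
  p = (11 - (-1)·5.1111) / (3) = 5.3704
  q = (10 - (-2)·5.3704) / (3) = 6.9136
Change: (2.7037, 1.8025) → max |·| = 2.7037

2.7037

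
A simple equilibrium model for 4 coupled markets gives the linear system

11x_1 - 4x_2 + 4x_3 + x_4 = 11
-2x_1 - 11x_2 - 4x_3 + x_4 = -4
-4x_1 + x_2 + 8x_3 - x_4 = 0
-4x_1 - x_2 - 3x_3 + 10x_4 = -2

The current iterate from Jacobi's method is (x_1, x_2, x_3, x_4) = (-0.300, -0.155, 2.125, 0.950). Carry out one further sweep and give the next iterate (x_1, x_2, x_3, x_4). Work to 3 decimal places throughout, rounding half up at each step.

One sweep:
  x_1 = (11 - (-4)·-0.155 - (4)·2.125 - (1)·0.950) / (11) = 0.085
  x_2 = (-4 - (-2)·-0.300 - (-4)·2.125 - (1)·0.950) / (-11) = -0.268
  x_3 = (0 - (-4)·-0.300 - (1)·-0.155 - (-1)·0.950) / (8) = -0.012
  x_4 = (-2 - (-4)·-0.300 - (-1)·-0.155 - (-3)·2.125) / (10) = 0.302

(0.085, -0.268, -0.012, 0.302)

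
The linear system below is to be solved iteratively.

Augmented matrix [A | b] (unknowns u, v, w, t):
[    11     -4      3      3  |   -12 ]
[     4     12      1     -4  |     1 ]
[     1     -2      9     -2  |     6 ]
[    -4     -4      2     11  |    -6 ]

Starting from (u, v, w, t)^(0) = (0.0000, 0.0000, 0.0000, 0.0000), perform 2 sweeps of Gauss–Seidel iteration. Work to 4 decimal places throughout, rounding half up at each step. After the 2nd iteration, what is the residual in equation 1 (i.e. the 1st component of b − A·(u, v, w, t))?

-0.6878

Iteration 1:
  u = (-12 - (-4)·0.0000 - (3)·0.0000 - (3)·0.0000) / (11) = -1.0909
  v = (1 - (4)·-1.0909 - (1)·0.0000 - (-4)·0.0000) / (12) = 0.4470
  w = (6 - (1)·-1.0909 - (-2)·0.4470 - (-2)·0.0000) / (9) = 0.8872
  t = (-6 - (-4)·-1.0909 - (-4)·0.4470 - (2)·0.8872) / (11) = -0.9409
Iteration 2:
  u = (-12 - (-4)·0.4470 - (3)·0.8872 - (3)·-0.9409) / (11) = -0.9137
  v = (1 - (4)·-0.9137 - (1)·0.8872 - (-4)·-0.9409) / (12) = 0.0003
  w = (6 - (1)·-0.9137 - (-2)·0.0003 - (-2)·-0.9409) / (9) = 0.5592
  t = (-6 - (-4)·-0.9137 - (-4)·0.0003 - (2)·0.5592) / (11) = -0.9793
Residual b − A·x = (-0.6878, 0.1748, -0.0771, 0.0003)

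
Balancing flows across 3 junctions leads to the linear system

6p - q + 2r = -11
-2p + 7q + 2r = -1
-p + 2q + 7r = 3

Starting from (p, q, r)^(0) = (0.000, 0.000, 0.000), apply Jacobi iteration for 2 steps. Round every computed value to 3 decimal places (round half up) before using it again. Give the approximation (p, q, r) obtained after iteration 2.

(-2.000, -0.789, 0.208)

Iteration 1:
  p = (-11 - (-1)·0.000 - (2)·0.000) / (6) = -1.833
  q = (-1 - (-2)·0.000 - (2)·0.000) / (7) = -0.143
  r = (3 - (-1)·0.000 - (2)·0.000) / (7) = 0.429
Iteration 2:
  p = (-11 - (-1)·-0.143 - (2)·0.429) / (6) = -2.000
  q = (-1 - (-2)·-1.833 - (2)·0.429) / (7) = -0.789
  r = (3 - (-1)·-1.833 - (2)·-0.143) / (7) = 0.208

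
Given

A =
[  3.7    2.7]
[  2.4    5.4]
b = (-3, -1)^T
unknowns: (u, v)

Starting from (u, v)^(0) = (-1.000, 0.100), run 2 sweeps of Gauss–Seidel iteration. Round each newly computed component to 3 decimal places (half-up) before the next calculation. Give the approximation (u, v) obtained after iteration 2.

Iteration 1:
  u = (-3 - (2.7)·0.100) / (3.7) = -0.884
  v = (-1 - (2.4)·-0.884) / (5.4) = 0.208
Iteration 2:
  u = (-3 - (2.7)·0.208) / (3.7) = -0.963
  v = (-1 - (2.4)·-0.963) / (5.4) = 0.243

(-0.963, 0.243)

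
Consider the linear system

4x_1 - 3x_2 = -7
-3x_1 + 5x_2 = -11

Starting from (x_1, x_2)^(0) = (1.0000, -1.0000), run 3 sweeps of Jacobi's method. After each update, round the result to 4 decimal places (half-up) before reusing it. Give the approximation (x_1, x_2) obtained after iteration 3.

Iteration 1:
  x_1 = (-7 - (-3)·-1.0000) / (4) = -2.5000
  x_2 = (-11 - (-3)·1.0000) / (5) = -1.6000
Iteration 2:
  x_1 = (-7 - (-3)·-1.6000) / (4) = -2.9500
  x_2 = (-11 - (-3)·-2.5000) / (5) = -3.7000
Iteration 3:
  x_1 = (-7 - (-3)·-3.7000) / (4) = -4.5250
  x_2 = (-11 - (-3)·-2.9500) / (5) = -3.9700

(-4.5250, -3.9700)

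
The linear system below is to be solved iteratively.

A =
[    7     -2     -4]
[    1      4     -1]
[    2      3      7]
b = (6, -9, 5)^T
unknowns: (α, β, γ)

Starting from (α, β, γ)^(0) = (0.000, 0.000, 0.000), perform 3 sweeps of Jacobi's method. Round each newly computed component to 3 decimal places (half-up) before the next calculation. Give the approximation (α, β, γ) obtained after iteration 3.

Iteration 1:
  α = (6 - (-2)·0.000 - (-4)·0.000) / (7) = 0.857
  β = (-9 - (1)·0.000 - (-1)·0.000) / (4) = -2.250
  γ = (5 - (2)·0.000 - (3)·0.000) / (7) = 0.714
Iteration 2:
  α = (6 - (-2)·-2.250 - (-4)·0.714) / (7) = 0.622
  β = (-9 - (1)·0.857 - (-1)·0.714) / (4) = -2.286
  γ = (5 - (2)·0.857 - (3)·-2.250) / (7) = 1.434
Iteration 3:
  α = (6 - (-2)·-2.286 - (-4)·1.434) / (7) = 1.023
  β = (-9 - (1)·0.622 - (-1)·1.434) / (4) = -2.047
  γ = (5 - (2)·0.622 - (3)·-2.286) / (7) = 1.516

(1.023, -2.047, 1.516)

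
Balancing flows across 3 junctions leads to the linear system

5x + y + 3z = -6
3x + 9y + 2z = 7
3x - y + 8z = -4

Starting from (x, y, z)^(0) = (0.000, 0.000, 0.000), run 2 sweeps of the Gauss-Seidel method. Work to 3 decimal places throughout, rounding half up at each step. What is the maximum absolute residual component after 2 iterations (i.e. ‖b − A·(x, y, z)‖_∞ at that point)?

Iteration 1:
  x = (-6 - (1)·0.000 - (3)·0.000) / (5) = -1.200
  y = (7 - (3)·-1.200 - (2)·0.000) / (9) = 1.178
  z = (-4 - (3)·-1.200 - (-1)·1.178) / (8) = 0.097
Iteration 2:
  x = (-6 - (1)·1.178 - (3)·0.097) / (5) = -1.494
  y = (7 - (3)·-1.494 - (2)·0.097) / (9) = 1.254
  z = (-4 - (3)·-1.494 - (-1)·1.254) / (8) = 0.217
Residual b − A·x = (-0.435, -0.238, 0.000); ∞-norm = 0.435

0.435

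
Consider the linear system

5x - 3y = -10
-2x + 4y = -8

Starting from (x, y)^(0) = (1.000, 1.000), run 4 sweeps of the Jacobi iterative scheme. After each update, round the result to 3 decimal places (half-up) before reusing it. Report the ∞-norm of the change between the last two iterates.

Iteration 1:
  x = (-10 - (-3)·1.000) / (5) = -1.400
  y = (-8 - (-2)·1.000) / (4) = -1.500
Iteration 2:
  x = (-10 - (-3)·-1.500) / (5) = -2.900
  y = (-8 - (-2)·-1.400) / (4) = -2.700
Iteration 3:
  x = (-10 - (-3)·-2.700) / (5) = -3.620
  y = (-8 - (-2)·-2.900) / (4) = -3.450
Iteration 4:
  x = (-10 - (-3)·-3.450) / (5) = -4.070
  y = (-8 - (-2)·-3.620) / (4) = -3.810
Change: (-0.450, -0.360) → max |·| = 0.450

0.450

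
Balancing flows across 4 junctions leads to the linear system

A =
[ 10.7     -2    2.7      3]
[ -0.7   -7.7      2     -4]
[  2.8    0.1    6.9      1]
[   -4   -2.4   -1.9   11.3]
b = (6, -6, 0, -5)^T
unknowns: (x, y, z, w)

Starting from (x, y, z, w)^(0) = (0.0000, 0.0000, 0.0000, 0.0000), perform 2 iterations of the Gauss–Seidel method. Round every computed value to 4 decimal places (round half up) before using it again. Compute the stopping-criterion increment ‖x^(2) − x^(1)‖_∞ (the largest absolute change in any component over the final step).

0.2325

Iteration 1:
  x = (6 - (-2)·0.0000 - (2.7)·0.0000 - (3)·0.0000) / (10.7) = 0.5607
  y = (-6 - (-0.7)·0.5607 - (2)·0.0000 - (-4)·0.0000) / (-7.7) = 0.7282
  z = (0 - (2.8)·0.5607 - (0.1)·0.7282 - (1)·0.0000) / (6.9) = -0.2381
  w = (-5 - (-4)·0.5607 - (-2.4)·0.7282 - (-1.9)·-0.2381) / (11.3) = -0.1294
Iteration 2:
  x = (6 - (-2)·0.7282 - (2.7)·-0.2381 - (3)·-0.1294) / (10.7) = 0.7932
  y = (-6 - (-0.7)·0.7932 - (2)·-0.2381 - (-4)·-0.1294) / (-7.7) = 0.7125
  z = (0 - (2.8)·0.7932 - (0.1)·0.7125 - (1)·-0.1294) / (6.9) = -0.3135
  w = (-5 - (-4)·0.7932 - (-2.4)·0.7125 - (-1.9)·-0.3135) / (11.3) = -0.0631
Change: (0.2325, -0.0157, -0.0754, 0.0663) → max |·| = 0.2325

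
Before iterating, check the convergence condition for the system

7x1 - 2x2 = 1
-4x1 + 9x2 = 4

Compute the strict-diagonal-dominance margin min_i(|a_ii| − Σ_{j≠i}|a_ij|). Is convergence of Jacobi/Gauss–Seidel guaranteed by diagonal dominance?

row 1: |7| − (2) = 5
row 2: |9| − (4) = 5
minimum over rows = 5 → strictly diagonally dominant (convergence guaranteed)

5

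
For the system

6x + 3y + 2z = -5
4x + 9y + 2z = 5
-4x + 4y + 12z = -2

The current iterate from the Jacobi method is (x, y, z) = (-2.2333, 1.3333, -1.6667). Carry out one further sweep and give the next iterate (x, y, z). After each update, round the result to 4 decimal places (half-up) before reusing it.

(-0.9444, 1.9185, -1.3555)

One sweep:
  x = (-5 - (3)·1.3333 - (2)·-1.6667) / (6) = -0.9444
  y = (5 - (4)·-2.2333 - (2)·-1.6667) / (9) = 1.9185
  z = (-2 - (-4)·-2.2333 - (4)·1.3333) / (12) = -1.3555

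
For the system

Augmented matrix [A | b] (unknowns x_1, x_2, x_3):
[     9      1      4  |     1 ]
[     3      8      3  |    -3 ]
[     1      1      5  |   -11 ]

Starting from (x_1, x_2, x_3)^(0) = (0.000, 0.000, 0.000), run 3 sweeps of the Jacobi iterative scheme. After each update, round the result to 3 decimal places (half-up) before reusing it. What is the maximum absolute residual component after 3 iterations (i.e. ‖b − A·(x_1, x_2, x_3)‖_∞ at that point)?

Iteration 1:
  x_1 = (1 - (1)·0.000 - (4)·0.000) / (9) = 0.111
  x_2 = (-3 - (3)·0.000 - (3)·0.000) / (8) = -0.375
  x_3 = (-11 - (1)·0.000 - (1)·0.000) / (5) = -2.200
Iteration 2:
  x_1 = (1 - (1)·-0.375 - (4)·-2.200) / (9) = 1.131
  x_2 = (-3 - (3)·0.111 - (3)·-2.200) / (8) = 0.408
  x_3 = (-11 - (1)·0.111 - (1)·-0.375) / (5) = -2.147
Iteration 3:
  x_1 = (1 - (1)·0.408 - (4)·-2.147) / (9) = 1.020
  x_2 = (-3 - (3)·1.131 - (3)·-2.147) / (8) = 0.006
  x_3 = (-11 - (1)·1.131 - (1)·0.408) / (5) = -2.508
Residual b − A·x = (1.846, 1.416, 0.514); ∞-norm = 1.846

1.846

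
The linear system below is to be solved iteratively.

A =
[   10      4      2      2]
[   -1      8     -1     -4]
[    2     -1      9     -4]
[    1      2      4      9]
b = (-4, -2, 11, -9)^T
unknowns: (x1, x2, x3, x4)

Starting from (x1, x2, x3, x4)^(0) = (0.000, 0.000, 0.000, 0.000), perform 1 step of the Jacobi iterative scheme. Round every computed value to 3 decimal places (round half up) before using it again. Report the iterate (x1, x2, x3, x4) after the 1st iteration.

(-0.400, -0.250, 1.222, -1.000)

Iteration 1:
  x1 = (-4 - (4)·0.000 - (2)·0.000 - (2)·0.000) / (10) = -0.400
  x2 = (-2 - (-1)·0.000 - (-1)·0.000 - (-4)·0.000) / (8) = -0.250
  x3 = (11 - (2)·0.000 - (-1)·0.000 - (-4)·0.000) / (9) = 1.222
  x4 = (-9 - (1)·0.000 - (2)·0.000 - (4)·0.000) / (9) = -1.000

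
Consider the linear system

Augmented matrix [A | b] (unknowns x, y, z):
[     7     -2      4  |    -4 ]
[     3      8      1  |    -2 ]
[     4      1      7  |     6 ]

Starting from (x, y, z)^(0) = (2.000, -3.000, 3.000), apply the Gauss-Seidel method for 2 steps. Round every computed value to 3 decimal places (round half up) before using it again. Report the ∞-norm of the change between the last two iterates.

Iteration 1:
  x = (-4 - (-2)·-3.000 - (4)·3.000) / (7) = -3.143
  y = (-2 - (3)·-3.143 - (1)·3.000) / (8) = 0.554
  z = (6 - (4)·-3.143 - (1)·0.554) / (7) = 2.574
Iteration 2:
  x = (-4 - (-2)·0.554 - (4)·2.574) / (7) = -1.884
  y = (-2 - (3)·-1.884 - (1)·2.574) / (8) = 0.135
  z = (6 - (4)·-1.884 - (1)·0.135) / (7) = 1.914
Change: (1.259, -0.419, -0.660) → max |·| = 1.259

1.259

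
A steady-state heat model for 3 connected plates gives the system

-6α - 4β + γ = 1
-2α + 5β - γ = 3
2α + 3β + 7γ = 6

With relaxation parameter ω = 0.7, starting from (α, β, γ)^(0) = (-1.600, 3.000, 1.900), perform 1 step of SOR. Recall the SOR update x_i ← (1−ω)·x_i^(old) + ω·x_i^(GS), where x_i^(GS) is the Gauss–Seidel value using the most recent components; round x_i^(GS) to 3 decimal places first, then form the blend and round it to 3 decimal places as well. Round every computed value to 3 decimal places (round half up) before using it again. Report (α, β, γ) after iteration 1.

Iteration 1:
  α: GS value = (1 - (-4)·3.000 - (1)·1.900) / (-6) = -1.850;  α ← (1−ω)·-1.600 + ω·-1.850 = -1.775
  β: GS value = (3 - (-2)·-1.775 - (-1)·1.900) / (5) = 0.270;  β ← (1−ω)·3.000 + ω·0.270 = 1.089
  γ: GS value = (6 - (2)·-1.775 - (3)·1.089) / (7) = 0.898;  γ ← (1−ω)·1.900 + ω·0.898 = 1.199

(-1.775, 1.089, 1.199)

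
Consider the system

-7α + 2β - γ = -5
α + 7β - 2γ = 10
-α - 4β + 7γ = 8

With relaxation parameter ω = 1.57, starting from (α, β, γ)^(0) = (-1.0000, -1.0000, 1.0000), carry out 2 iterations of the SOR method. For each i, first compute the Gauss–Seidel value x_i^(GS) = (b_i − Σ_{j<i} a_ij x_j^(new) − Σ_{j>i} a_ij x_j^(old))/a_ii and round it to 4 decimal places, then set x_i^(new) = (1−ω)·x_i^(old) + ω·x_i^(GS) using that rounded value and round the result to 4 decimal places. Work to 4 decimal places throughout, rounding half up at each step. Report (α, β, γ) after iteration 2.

(0.9653, 2.1698, 1.5783)

Iteration 1:
  α: GS value = (-5 - (2)·-1.0000 - (-1)·1.0000) / (-7) = 0.2857;  α ← (1−ω)·-1.0000 + ω·0.2857 = 1.0185
  β: GS value = (10 - (1)·1.0185 - (-2)·1.0000) / (7) = 1.5688;  β ← (1−ω)·-1.0000 + ω·1.5688 = 3.0330
  γ: GS value = (8 - (-1)·1.0185 - (-4)·3.0330) / (7) = 3.0215;  γ ← (1−ω)·1.0000 + ω·3.0215 = 4.1738
Iteration 2:
  α: GS value = (-5 - (2)·3.0330 - (-1)·4.1738) / (-7) = 0.9846;  α ← (1−ω)·1.0185 + ω·0.9846 = 0.9653
  β: GS value = (10 - (1)·0.9653 - (-2)·4.1738) / (7) = 2.4832;  β ← (1−ω)·3.0330 + ω·2.4832 = 2.1698
  γ: GS value = (8 - (-1)·0.9653 - (-4)·2.1698) / (7) = 2.5206;  γ ← (1−ω)·4.1738 + ω·2.5206 = 1.5783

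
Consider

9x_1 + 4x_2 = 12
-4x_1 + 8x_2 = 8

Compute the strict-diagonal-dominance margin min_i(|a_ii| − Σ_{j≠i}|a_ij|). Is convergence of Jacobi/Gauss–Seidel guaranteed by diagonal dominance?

4

row 1: |9| − (4) = 5
row 2: |8| − (4) = 4
minimum over rows = 4 → strictly diagonally dominant (convergence guaranteed)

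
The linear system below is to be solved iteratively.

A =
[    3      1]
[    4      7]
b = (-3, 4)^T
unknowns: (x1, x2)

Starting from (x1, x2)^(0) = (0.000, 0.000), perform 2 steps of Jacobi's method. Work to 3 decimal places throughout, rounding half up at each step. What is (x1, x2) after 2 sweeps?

Iteration 1:
  x1 = (-3 - (1)·0.000) / (3) = -1.000
  x2 = (4 - (4)·0.000) / (7) = 0.571
Iteration 2:
  x1 = (-3 - (1)·0.571) / (3) = -1.190
  x2 = (4 - (4)·-1.000) / (7) = 1.143

(-1.190, 1.143)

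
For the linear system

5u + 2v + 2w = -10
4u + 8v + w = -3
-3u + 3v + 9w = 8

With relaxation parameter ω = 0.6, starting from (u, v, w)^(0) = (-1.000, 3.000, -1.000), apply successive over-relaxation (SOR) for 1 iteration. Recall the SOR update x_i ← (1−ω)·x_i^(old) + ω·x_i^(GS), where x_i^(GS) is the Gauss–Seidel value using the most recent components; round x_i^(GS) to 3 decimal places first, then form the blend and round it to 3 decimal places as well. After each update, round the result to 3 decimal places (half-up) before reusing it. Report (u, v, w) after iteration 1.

Iteration 1:
  u: GS value = (-10 - (2)·3.000 - (2)·-1.000) / (5) = -2.800;  u ← (1−ω)·-1.000 + ω·-2.800 = -2.080
  v: GS value = (-3 - (4)·-2.080 - (1)·-1.000) / (8) = 0.790;  v ← (1−ω)·3.000 + ω·0.790 = 1.674
  w: GS value = (8 - (-3)·-2.080 - (3)·1.674) / (9) = -0.362;  w ← (1−ω)·-1.000 + ω·-0.362 = -0.617

(-2.080, 1.674, -0.617)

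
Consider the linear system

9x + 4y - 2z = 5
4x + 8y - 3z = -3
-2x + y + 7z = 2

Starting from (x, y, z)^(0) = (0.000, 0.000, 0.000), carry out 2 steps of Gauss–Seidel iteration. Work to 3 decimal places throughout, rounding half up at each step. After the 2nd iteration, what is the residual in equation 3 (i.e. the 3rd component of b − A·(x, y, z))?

Iteration 1:
  x = (5 - (4)·0.000 - (-2)·0.000) / (9) = 0.556
  y = (-3 - (4)·0.556 - (-3)·0.000) / (8) = -0.653
  z = (2 - (-2)·0.556 - (1)·-0.653) / (7) = 0.538
Iteration 2:
  x = (5 - (4)·-0.653 - (-2)·0.538) / (9) = 0.965
  y = (-3 - (4)·0.965 - (-3)·0.538) / (8) = -0.656
  z = (2 - (-2)·0.965 - (1)·-0.656) / (7) = 0.655
Residual b − A·x = (0.249, 0.353, 0.001)

0.001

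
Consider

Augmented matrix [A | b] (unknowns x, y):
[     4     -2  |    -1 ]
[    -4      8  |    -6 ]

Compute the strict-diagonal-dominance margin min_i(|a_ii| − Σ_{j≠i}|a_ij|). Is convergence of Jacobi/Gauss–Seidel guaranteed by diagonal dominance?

row 1: |4| − (2) = 2
row 2: |8| − (4) = 4
minimum over rows = 2 → strictly diagonally dominant (convergence guaranteed)

2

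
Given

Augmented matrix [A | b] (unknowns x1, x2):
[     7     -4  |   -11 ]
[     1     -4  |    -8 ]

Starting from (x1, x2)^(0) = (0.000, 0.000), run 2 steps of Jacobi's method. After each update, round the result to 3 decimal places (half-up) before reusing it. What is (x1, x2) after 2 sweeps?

Iteration 1:
  x1 = (-11 - (-4)·0.000) / (7) = -1.571
  x2 = (-8 - (1)·0.000) / (-4) = 2.000
Iteration 2:
  x1 = (-11 - (-4)·2.000) / (7) = -0.429
  x2 = (-8 - (1)·-1.571) / (-4) = 1.607

(-0.429, 1.607)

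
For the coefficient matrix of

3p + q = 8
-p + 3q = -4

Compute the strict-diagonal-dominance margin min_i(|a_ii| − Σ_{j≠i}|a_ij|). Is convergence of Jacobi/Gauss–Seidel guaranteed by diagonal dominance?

2

row 1: |3| − (1) = 2
row 2: |3| − (1) = 2
minimum over rows = 2 → strictly diagonally dominant (convergence guaranteed)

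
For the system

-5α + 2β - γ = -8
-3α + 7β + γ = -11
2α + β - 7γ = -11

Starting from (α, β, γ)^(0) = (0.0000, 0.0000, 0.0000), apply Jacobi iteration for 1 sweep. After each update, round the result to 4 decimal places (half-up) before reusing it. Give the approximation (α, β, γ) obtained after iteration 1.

(1.6000, -1.5714, 1.5714)

Iteration 1:
  α = (-8 - (2)·0.0000 - (-1)·0.0000) / (-5) = 1.6000
  β = (-11 - (-3)·0.0000 - (1)·0.0000) / (7) = -1.5714
  γ = (-11 - (2)·0.0000 - (1)·0.0000) / (-7) = 1.5714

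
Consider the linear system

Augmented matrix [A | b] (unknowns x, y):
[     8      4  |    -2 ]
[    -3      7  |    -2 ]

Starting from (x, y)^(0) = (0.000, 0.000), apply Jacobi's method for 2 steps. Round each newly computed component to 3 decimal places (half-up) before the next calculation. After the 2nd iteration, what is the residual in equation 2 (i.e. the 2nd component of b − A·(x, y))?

Iteration 1:
  x = (-2 - (4)·0.000) / (8) = -0.250
  y = (-2 - (-3)·0.000) / (7) = -0.286
Iteration 2:
  x = (-2 - (4)·-0.286) / (8) = -0.107
  y = (-2 - (-3)·-0.250) / (7) = -0.393
Residual b − A·x = (0.428, 0.430)

0.430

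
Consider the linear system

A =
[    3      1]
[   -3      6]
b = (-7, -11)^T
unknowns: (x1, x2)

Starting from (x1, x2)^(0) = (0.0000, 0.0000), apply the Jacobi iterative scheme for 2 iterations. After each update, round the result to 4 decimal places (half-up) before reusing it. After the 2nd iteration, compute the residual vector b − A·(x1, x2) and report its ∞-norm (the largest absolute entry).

Iteration 1:
  x1 = (-7 - (1)·0.0000) / (3) = -2.3333
  x2 = (-11 - (-3)·0.0000) / (6) = -1.8333
Iteration 2:
  x1 = (-7 - (1)·-1.8333) / (3) = -1.7222
  x2 = (-11 - (-3)·-2.3333) / (6) = -3.0000
Residual b − A·x = (1.1666, 1.8334); ∞-norm = 1.8334

1.8334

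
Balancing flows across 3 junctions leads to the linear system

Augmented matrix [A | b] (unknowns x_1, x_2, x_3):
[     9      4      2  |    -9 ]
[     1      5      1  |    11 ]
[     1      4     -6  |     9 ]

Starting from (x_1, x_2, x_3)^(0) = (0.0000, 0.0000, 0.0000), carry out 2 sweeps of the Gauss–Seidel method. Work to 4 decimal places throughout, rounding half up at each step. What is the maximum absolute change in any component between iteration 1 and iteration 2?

Iteration 1:
  x_1 = (-9 - (4)·0.0000 - (2)·0.0000) / (9) = -1.0000
  x_2 = (11 - (1)·-1.0000 - (1)·0.0000) / (5) = 2.4000
  x_3 = (9 - (1)·-1.0000 - (4)·2.4000) / (-6) = -0.0667
Iteration 2:
  x_1 = (-9 - (4)·2.4000 - (2)·-0.0667) / (9) = -2.0518
  x_2 = (11 - (1)·-2.0518 - (1)·-0.0667) / (5) = 2.6237
  x_3 = (9 - (1)·-2.0518 - (4)·2.6237) / (-6) = -0.0928
Change: (-1.0518, 0.2237, -0.0261) → max |·| = 1.0518

1.0518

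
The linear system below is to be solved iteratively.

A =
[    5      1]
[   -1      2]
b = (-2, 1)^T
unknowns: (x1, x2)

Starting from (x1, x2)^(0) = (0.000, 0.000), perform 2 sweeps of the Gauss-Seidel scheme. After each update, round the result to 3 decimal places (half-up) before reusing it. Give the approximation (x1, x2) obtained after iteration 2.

Iteration 1:
  x1 = (-2 - (1)·0.000) / (5) = -0.400
  x2 = (1 - (-1)·-0.400) / (2) = 0.300
Iteration 2:
  x1 = (-2 - (1)·0.300) / (5) = -0.460
  x2 = (1 - (-1)·-0.460) / (2) = 0.270

(-0.460, 0.270)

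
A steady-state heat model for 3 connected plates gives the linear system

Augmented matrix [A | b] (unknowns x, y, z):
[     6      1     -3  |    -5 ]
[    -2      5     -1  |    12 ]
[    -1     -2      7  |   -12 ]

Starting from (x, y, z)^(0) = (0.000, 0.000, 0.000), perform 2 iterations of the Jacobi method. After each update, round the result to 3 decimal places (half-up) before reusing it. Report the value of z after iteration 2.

-1.148

Iteration 1:
  x = (-5 - (1)·0.000 - (-3)·0.000) / (6) = -0.833
  y = (12 - (-2)·0.000 - (-1)·0.000) / (5) = 2.400
  z = (-12 - (-1)·0.000 - (-2)·0.000) / (7) = -1.714
Iteration 2:
  x = (-5 - (1)·2.400 - (-3)·-1.714) / (6) = -2.090
  y = (12 - (-2)·-0.833 - (-1)·-1.714) / (5) = 1.724
  z = (-12 - (-1)·-0.833 - (-2)·2.400) / (7) = -1.148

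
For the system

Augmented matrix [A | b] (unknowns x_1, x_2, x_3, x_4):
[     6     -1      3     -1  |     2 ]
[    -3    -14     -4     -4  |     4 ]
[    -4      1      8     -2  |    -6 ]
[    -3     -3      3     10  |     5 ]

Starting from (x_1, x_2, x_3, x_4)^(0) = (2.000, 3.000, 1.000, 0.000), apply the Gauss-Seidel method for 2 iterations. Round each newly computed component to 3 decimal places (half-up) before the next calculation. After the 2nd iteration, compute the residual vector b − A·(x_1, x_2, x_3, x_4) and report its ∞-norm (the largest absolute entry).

1.193

Iteration 1:
  x_1 = (2 - (-1)·3.000 - (3)·1.000 - (-1)·0.000) / (6) = 0.333
  x_2 = (4 - (-3)·0.333 - (-4)·1.000 - (-4)·0.000) / (-14) = -0.643
  x_3 = (-6 - (-4)·0.333 - (1)·-0.643 - (-2)·0.000) / (8) = -0.503
  x_4 = (5 - (-3)·0.333 - (-3)·-0.643 - (3)·-0.503) / (10) = 0.558
Iteration 2:
  x_1 = (2 - (-1)·-0.643 - (3)·-0.503 - (-1)·0.558) / (6) = 0.571
  x_2 = (4 - (-3)·0.571 - (-4)·-0.503 - (-4)·0.558) / (-14) = -0.424
  x_3 = (-6 - (-4)·0.571 - (1)·-0.424 - (-2)·0.558) / (8) = -0.272
  x_4 = (5 - (-3)·0.571 - (-3)·-0.424 - (3)·-0.272) / (10) = 0.626
Residual b − A·x = (-0.408, 1.193, 0.136, -0.003); ∞-norm = 1.193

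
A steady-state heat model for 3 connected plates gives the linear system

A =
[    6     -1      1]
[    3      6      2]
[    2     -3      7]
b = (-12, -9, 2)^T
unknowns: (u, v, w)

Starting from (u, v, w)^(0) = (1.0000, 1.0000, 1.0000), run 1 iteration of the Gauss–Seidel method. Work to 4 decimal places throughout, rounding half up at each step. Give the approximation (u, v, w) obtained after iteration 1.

Iteration 1:
  u = (-12 - (-1)·1.0000 - (1)·1.0000) / (6) = -2.0000
  v = (-9 - (3)·-2.0000 - (2)·1.0000) / (6) = -0.8333
  w = (2 - (2)·-2.0000 - (-3)·-0.8333) / (7) = 0.5000

(-2.0000, -0.8333, 0.5000)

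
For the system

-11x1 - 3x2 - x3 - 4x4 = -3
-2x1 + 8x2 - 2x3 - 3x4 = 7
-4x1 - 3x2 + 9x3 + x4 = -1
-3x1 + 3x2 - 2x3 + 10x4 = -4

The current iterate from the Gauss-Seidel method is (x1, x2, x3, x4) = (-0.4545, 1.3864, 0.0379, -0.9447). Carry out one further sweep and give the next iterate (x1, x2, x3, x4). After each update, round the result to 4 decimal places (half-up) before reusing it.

(0.2347, 0.5889, 0.2945, -0.4474)

One sweep:
  x1 = (-3 - (-3)·1.3864 - (-1)·0.0379 - (-4)·-0.9447) / (-11) = 0.2347
  x2 = (7 - (-2)·0.2347 - (-2)·0.0379 - (-3)·-0.9447) / (8) = 0.5889
  x3 = (-1 - (-4)·0.2347 - (-3)·0.5889 - (1)·-0.9447) / (9) = 0.2945
  x4 = (-4 - (-3)·0.2347 - (3)·0.5889 - (-2)·0.2945) / (10) = -0.4474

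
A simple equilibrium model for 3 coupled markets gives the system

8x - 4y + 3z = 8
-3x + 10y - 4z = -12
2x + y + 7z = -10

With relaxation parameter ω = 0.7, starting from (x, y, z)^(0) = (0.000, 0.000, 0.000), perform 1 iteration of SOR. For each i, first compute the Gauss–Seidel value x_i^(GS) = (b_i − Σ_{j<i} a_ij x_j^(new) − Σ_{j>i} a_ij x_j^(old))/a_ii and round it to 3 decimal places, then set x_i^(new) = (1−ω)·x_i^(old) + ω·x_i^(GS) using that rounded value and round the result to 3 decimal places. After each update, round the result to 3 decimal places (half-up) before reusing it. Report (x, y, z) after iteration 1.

(0.700, -0.693, -1.071)

Iteration 1:
  x: GS value = (8 - (-4)·0.000 - (3)·0.000) / (8) = 1.000;  x ← (1−ω)·0.000 + ω·1.000 = 0.700
  y: GS value = (-12 - (-3)·0.700 - (-4)·0.000) / (10) = -0.990;  y ← (1−ω)·0.000 + ω·-0.990 = -0.693
  z: GS value = (-10 - (2)·0.700 - (1)·-0.693) / (7) = -1.530;  z ← (1−ω)·0.000 + ω·-1.530 = -1.071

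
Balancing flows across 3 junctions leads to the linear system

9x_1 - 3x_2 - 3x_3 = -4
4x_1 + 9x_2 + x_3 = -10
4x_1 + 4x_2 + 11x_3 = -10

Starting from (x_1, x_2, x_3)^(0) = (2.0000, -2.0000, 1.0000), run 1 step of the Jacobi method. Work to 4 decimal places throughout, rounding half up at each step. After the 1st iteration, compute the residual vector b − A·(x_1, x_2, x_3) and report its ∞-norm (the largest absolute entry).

Iteration 1:
  x_1 = (-4 - (-3)·-2.0000 - (-3)·1.0000) / (9) = -0.7778
  x_2 = (-10 - (4)·2.0000 - (1)·1.0000) / (9) = -2.1111
  x_3 = (-10 - (4)·2.0000 - (4)·-2.0000) / (11) = -0.9091
Residual b − A·x = (-6.0604, 13.0202, 11.5557); ∞-norm = 13.0202

13.0202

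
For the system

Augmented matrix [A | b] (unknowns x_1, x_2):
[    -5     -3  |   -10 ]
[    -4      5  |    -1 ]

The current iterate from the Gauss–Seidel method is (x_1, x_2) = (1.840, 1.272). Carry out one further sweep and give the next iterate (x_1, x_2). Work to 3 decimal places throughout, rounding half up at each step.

(1.237, 0.790)

One sweep:
  x_1 = (-10 - (-3)·1.272) / (-5) = 1.237
  x_2 = (-1 - (-4)·1.237) / (5) = 0.790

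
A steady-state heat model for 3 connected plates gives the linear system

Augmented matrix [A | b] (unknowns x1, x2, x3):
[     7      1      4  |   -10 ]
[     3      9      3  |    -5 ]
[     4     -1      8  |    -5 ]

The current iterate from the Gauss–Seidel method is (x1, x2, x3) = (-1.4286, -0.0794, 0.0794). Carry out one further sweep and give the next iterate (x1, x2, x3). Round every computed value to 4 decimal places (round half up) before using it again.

(-1.4626, -0.0945, 0.0945)

One sweep:
  x1 = (-10 - (1)·-0.0794 - (4)·0.0794) / (7) = -1.4626
  x2 = (-5 - (3)·-1.4626 - (3)·0.0794) / (9) = -0.0945
  x3 = (-5 - (4)·-1.4626 - (-1)·-0.0945) / (8) = 0.0945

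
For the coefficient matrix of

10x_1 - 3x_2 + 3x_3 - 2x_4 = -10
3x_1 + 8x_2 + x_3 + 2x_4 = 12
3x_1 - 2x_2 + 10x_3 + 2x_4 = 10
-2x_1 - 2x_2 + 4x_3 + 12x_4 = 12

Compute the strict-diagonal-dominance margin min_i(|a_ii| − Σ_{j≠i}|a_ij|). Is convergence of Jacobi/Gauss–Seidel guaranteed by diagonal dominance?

row 1: |10| − (3+3+2) = 2
row 2: |8| − (3+1+2) = 2
row 3: |10| − (3+2+2) = 3
row 4: |12| − (2+2+4) = 4
minimum over rows = 2 → strictly diagonally dominant (convergence guaranteed)

2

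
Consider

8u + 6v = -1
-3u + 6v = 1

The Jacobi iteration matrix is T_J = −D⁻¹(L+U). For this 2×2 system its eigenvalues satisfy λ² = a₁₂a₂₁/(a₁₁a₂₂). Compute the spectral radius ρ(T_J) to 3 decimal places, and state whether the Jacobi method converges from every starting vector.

0.612

a₁₂a₂₁/(a₁₁a₂₂) = (6)·(-3) / ((8)·(6)) = -0.375000
ρ = √|-0.375000| = √0.375000 = 0.612
ρ < 1, so Jacobi converges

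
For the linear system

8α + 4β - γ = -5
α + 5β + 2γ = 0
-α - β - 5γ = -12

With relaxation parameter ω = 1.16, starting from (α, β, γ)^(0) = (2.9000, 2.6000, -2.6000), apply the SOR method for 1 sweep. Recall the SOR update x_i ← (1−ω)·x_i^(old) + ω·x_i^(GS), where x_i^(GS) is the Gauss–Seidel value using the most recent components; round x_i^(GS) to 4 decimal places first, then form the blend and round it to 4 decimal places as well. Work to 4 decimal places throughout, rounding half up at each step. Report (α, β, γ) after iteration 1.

(-3.0740, 1.5036, 3.5644)

Iteration 1:
  α: GS value = (-5 - (4)·2.6000 - (-1)·-2.6000) / (8) = -2.2500;  α ← (1−ω)·2.9000 + ω·-2.2500 = -3.0740
  β: GS value = (0 - (1)·-3.0740 - (2)·-2.6000) / (5) = 1.6548;  β ← (1−ω)·2.6000 + ω·1.6548 = 1.5036
  γ: GS value = (-12 - (-1)·-3.0740 - (-1)·1.5036) / (-5) = 2.7141;  γ ← (1−ω)·-2.6000 + ω·2.7141 = 3.5644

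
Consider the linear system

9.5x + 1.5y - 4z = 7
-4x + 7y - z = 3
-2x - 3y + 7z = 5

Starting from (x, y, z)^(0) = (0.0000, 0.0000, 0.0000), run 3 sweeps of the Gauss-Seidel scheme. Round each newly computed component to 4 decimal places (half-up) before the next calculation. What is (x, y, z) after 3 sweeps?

Iteration 1:
  x = (7 - (1.5)·0.0000 - (-4)·0.0000) / (9.5) = 0.7368
  y = (3 - (-4)·0.7368 - (-1)·0.0000) / (7) = 0.8496
  z = (5 - (-2)·0.7368 - (-3)·0.8496) / (7) = 1.2889
Iteration 2:
  x = (7 - (1.5)·0.8496 - (-4)·1.2889) / (9.5) = 1.1454
  y = (3 - (-4)·1.1454 - (-1)·1.2889) / (7) = 1.2672
  z = (5 - (-2)·1.1454 - (-3)·1.2672) / (7) = 1.5846
Iteration 3:
  x = (7 - (1.5)·1.2672 - (-4)·1.5846) / (9.5) = 1.2040
  y = (3 - (-4)·1.2040 - (-1)·1.5846) / (7) = 1.3429
  z = (5 - (-2)·1.2040 - (-3)·1.3429) / (7) = 1.6338

(1.2040, 1.3429, 1.6338)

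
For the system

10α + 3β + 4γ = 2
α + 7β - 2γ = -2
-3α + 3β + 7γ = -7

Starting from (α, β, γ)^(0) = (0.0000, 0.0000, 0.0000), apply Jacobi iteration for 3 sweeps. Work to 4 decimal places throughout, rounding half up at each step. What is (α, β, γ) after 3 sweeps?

Iteration 1:
  α = (2 - (3)·0.0000 - (4)·0.0000) / (10) = 0.2000
  β = (-2 - (1)·0.0000 - (-2)·0.0000) / (7) = -0.2857
  γ = (-7 - (-3)·0.0000 - (3)·0.0000) / (7) = -1.0000
Iteration 2:
  α = (2 - (3)·-0.2857 - (4)·-1.0000) / (10) = 0.6857
  β = (-2 - (1)·0.2000 - (-2)·-1.0000) / (7) = -0.6000
  γ = (-7 - (-3)·0.2000 - (3)·-0.2857) / (7) = -0.7918
Iteration 3:
  α = (2 - (3)·-0.6000 - (4)·-0.7918) / (10) = 0.6967
  β = (-2 - (1)·0.6857 - (-2)·-0.7918) / (7) = -0.6099
  γ = (-7 - (-3)·0.6857 - (3)·-0.6000) / (7) = -0.4490

(0.6967, -0.6099, -0.4490)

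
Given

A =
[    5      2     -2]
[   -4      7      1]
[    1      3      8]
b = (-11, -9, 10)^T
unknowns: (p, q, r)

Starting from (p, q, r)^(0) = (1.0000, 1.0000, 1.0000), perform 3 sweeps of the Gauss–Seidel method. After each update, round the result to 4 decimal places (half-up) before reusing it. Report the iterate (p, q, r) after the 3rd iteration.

(-0.7528, -1.9882, 2.0897)

Iteration 1:
  p = (-11 - (2)·1.0000 - (-2)·1.0000) / (5) = -2.2000
  q = (-9 - (-4)·-2.2000 - (1)·1.0000) / (7) = -2.6857
  r = (10 - (1)·-2.2000 - (3)·-2.6857) / (8) = 2.5321
Iteration 2:
  p = (-11 - (2)·-2.6857 - (-2)·2.5321) / (5) = -0.1129
  q = (-9 - (-4)·-0.1129 - (1)·2.5321) / (7) = -1.7120
  r = (10 - (1)·-0.1129 - (3)·-1.7120) / (8) = 1.9061
Iteration 3:
  p = (-11 - (2)·-1.7120 - (-2)·1.9061) / (5) = -0.7528
  q = (-9 - (-4)·-0.7528 - (1)·1.9061) / (7) = -1.9882
  r = (10 - (1)·-0.7528 - (3)·-1.9882) / (8) = 2.0897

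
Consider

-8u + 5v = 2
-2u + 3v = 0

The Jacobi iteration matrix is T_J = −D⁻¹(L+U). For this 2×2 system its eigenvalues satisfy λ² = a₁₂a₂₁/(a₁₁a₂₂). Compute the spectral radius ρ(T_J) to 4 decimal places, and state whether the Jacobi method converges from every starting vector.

0.6455

a₁₂a₂₁/(a₁₁a₂₂) = (5)·(-2) / ((-8)·(3)) = 0.416667
ρ = √|0.416667| = √0.416667 = 0.6455
ρ < 1, so Jacobi converges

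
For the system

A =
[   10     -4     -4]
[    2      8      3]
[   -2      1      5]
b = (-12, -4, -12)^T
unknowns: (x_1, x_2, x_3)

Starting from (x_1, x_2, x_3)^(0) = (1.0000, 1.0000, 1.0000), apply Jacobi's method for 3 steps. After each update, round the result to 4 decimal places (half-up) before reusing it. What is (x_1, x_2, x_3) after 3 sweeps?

(-1.9640, 1.0081, -3.4970)

Iteration 1:
  x_1 = (-12 - (-4)·1.0000 - (-4)·1.0000) / (10) = -0.4000
  x_2 = (-4 - (2)·1.0000 - (3)·1.0000) / (8) = -1.1250
  x_3 = (-12 - (-2)·1.0000 - (1)·1.0000) / (5) = -2.2000
Iteration 2:
  x_1 = (-12 - (-4)·-1.1250 - (-4)·-2.2000) / (10) = -2.5300
  x_2 = (-4 - (2)·-0.4000 - (3)·-2.2000) / (8) = 0.4250
  x_3 = (-12 - (-2)·-0.4000 - (1)·-1.1250) / (5) = -2.3350
Iteration 3:
  x_1 = (-12 - (-4)·0.4250 - (-4)·-2.3350) / (10) = -1.9640
  x_2 = (-4 - (2)·-2.5300 - (3)·-2.3350) / (8) = 1.0081
  x_3 = (-12 - (-2)·-2.5300 - (1)·0.4250) / (5) = -3.4970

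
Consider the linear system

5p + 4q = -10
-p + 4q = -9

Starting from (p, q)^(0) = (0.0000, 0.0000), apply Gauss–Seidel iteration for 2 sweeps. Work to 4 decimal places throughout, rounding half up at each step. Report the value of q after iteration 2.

-2.2000

Iteration 1:
  p = (-10 - (4)·0.0000) / (5) = -2.0000
  q = (-9 - (-1)·-2.0000) / (4) = -2.7500
Iteration 2:
  p = (-10 - (4)·-2.7500) / (5) = 0.2000
  q = (-9 - (-1)·0.2000) / (4) = -2.2000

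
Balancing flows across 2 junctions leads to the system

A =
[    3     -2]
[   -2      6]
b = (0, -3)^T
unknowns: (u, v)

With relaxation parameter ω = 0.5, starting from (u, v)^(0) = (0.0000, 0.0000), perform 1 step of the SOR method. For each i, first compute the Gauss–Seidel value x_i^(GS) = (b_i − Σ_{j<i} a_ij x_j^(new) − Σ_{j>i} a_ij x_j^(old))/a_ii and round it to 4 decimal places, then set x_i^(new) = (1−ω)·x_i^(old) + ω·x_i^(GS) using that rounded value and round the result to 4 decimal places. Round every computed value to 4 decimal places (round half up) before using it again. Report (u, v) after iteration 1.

Iteration 1:
  u: GS value = (0 - (-2)·0.0000) / (3) = 0.0000;  u ← (1−ω)·0.0000 + ω·0.0000 = 0.0000
  v: GS value = (-3 - (-2)·0.0000) / (6) = -0.5000;  v ← (1−ω)·0.0000 + ω·-0.5000 = -0.2500

(0.0000, -0.2500)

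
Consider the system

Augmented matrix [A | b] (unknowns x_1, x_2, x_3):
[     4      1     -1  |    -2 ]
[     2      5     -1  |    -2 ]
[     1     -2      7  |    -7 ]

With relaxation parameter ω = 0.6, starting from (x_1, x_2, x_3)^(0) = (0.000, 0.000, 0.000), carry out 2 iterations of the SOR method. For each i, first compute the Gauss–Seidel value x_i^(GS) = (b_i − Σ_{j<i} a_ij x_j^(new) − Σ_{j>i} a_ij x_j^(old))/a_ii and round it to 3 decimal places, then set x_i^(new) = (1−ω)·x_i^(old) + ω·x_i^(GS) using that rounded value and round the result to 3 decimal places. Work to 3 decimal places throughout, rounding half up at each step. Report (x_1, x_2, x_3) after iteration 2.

(-0.485, -0.263, -0.845)

Iteration 1:
  x_1: GS value = (-2 - (1)·0.000 - (-1)·0.000) / (4) = -0.500;  x_1 ← (1−ω)·0.000 + ω·-0.500 = -0.300
  x_2: GS value = (-2 - (2)·-0.300 - (-1)·0.000) / (5) = -0.280;  x_2 ← (1−ω)·0.000 + ω·-0.280 = -0.168
  x_3: GS value = (-7 - (1)·-0.300 - (-2)·-0.168) / (7) = -1.005;  x_3 ← (1−ω)·0.000 + ω·-1.005 = -0.603
Iteration 2:
  x_1: GS value = (-2 - (1)·-0.168 - (-1)·-0.603) / (4) = -0.609;  x_1 ← (1−ω)·-0.300 + ω·-0.609 = -0.485
  x_2: GS value = (-2 - (2)·-0.485 - (-1)·-0.603) / (5) = -0.327;  x_2 ← (1−ω)·-0.168 + ω·-0.327 = -0.263
  x_3: GS value = (-7 - (1)·-0.485 - (-2)·-0.263) / (7) = -1.006;  x_3 ← (1−ω)·-0.603 + ω·-1.006 = -0.845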